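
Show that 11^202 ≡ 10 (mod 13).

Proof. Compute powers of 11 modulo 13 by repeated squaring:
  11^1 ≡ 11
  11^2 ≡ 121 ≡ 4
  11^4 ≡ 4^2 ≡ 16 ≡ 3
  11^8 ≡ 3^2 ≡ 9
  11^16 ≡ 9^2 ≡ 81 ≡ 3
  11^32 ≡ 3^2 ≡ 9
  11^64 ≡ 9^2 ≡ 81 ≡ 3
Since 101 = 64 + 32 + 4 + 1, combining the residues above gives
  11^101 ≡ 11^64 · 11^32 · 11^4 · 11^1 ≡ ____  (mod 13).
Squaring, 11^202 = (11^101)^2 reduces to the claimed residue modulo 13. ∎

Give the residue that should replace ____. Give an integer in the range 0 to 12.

11^64 · 11^32 · 11^4 · 11^1 ≡ 3 · 9 · 3 · 11 = 891.
891 mod 13 = 7, so 11^101 ≡ 7 (mod 13).

7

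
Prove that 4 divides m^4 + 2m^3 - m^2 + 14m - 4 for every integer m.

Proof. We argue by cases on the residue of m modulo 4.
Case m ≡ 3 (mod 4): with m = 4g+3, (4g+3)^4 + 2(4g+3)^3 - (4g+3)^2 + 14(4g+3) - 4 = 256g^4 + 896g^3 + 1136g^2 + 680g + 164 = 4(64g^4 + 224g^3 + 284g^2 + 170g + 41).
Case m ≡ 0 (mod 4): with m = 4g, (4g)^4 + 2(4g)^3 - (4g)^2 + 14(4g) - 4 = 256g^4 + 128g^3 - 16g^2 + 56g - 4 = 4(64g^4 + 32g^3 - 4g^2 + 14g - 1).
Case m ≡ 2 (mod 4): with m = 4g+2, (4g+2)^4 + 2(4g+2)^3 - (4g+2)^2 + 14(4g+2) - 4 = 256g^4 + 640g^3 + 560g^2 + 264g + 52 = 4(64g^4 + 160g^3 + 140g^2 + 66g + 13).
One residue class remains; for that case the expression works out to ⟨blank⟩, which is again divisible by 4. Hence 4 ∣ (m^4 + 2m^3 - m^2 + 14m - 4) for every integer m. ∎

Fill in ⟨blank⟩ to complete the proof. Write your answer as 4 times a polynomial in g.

4(64g^4 + 96g^3 + 44g^2 + 22g + 3)

Only m ≡ 1 (mod 4) is unaccounted for. Put m = 4g+1:
(4g+1)^4 + 2(4g+1)^3 - (4g+1)^2 + 14(4g+1) - 4 expands to 256g^4 + 384g^3 + 176g^2 + 88g + 12,
and factoring out 4 leaves 4(64g^4 + 96g^3 + 44g^2 + 22g + 3).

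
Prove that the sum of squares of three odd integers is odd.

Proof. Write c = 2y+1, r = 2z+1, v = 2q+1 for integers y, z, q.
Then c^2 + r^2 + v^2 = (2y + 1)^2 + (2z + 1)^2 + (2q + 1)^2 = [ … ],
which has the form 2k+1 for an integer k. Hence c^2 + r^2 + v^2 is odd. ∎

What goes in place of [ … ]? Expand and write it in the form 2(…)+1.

2(2q^2 + 2q + 2y^2 + 2y + 2z^2 + 2z + 1) + 1

Expanding: (2y + 1)^2 + (2z + 1)^2 + (2q + 1)^2 = 4q^2 + 4q + 4y^2 + 4y + 4z^2 + 4z + 3.
Every term except the constant is even, so this is 2(2q^2 + 2q + 2y^2 + 2y + 2z^2 + 2z + 1) + 1,
and 2q^2 + 2q + 2y^2 + 2y + 2z^2 + 2z + 1 ∈ ℤ gives the required form.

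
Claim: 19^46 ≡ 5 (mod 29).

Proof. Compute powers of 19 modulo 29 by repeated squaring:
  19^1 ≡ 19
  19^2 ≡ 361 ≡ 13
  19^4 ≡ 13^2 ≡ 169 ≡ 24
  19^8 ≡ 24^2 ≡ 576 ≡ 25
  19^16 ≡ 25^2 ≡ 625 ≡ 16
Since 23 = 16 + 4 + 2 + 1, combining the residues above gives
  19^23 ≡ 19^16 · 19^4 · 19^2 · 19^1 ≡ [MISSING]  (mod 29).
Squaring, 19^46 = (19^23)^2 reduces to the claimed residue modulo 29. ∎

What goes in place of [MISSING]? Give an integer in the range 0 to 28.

18

Multiply the listed residues: 16 · 24 · 13 · 19 = 384 → 4992 → 94848.
Reducing modulo 29: 94848 = 3270·29 + 18, so 19^23 ≡ 18.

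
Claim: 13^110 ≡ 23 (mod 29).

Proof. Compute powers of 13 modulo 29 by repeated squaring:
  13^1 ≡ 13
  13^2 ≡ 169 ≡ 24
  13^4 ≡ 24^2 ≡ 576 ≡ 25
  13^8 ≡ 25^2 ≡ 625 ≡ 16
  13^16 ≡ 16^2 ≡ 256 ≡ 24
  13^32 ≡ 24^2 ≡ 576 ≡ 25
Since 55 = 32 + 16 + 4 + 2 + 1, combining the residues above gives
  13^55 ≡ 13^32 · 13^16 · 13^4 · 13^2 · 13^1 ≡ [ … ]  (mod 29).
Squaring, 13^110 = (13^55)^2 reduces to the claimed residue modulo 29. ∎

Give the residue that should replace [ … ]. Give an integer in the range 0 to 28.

9

Multiply the listed residues: 25 · 24 · 25 · 24 · 13 = 600 → 15000 → 360000 → 4680000.
Reducing modulo 29: 4680000 = 161379·29 + 9, so 13^55 ≡ 9.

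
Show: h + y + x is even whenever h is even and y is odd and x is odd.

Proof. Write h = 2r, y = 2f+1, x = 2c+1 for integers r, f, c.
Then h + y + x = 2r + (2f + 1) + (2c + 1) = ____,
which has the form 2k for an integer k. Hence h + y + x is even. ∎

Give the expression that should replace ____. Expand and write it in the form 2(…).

2(c + f + r + 1)

Expanding: 2r + (2f + 1) + (2c + 1) = 2c + 2f + 2r + 2.
Every term is even; pulling out the factor of 2 gives 2(c + f + r + 1).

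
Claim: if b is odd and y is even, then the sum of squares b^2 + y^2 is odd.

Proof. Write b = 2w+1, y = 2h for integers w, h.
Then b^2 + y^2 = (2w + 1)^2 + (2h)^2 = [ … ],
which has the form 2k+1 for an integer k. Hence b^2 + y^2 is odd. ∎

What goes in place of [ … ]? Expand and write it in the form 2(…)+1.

(2w + 1)^2 + (2h)^2 = 4h^2 + 4w^2 + 4w + 1
= 2(2h^2 + 2w^2 + 2w) + 1.
Since 2h^2 + 2w^2 + 2w is an integer, the sum of squares is of the form 2k+1 for an integer k.

2(2h^2 + 2w^2 + 2w) + 1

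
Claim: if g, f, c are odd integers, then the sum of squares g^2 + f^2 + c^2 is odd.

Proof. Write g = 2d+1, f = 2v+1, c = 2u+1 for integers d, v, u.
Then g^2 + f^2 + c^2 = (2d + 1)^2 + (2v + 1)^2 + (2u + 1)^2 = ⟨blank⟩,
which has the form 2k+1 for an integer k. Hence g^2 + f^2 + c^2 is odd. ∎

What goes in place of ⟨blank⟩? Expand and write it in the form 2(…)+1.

2(2d^2 + 2d + 2u^2 + 2u + 2v^2 + 2v + 1) + 1

(2d + 1)^2 + (2v + 1)^2 + (2u + 1)^2 = 4d^2 + 4d + 4u^2 + 4u + 4v^2 + 4v + 3
= 2(2d^2 + 2d + 2u^2 + 2u + 2v^2 + 2v + 1) + 1.
Since 2d^2 + 2d + 2u^2 + 2u + 2v^2 + 2v + 1 is an integer, the sum of squares is of the form 2k+1 for an integer k.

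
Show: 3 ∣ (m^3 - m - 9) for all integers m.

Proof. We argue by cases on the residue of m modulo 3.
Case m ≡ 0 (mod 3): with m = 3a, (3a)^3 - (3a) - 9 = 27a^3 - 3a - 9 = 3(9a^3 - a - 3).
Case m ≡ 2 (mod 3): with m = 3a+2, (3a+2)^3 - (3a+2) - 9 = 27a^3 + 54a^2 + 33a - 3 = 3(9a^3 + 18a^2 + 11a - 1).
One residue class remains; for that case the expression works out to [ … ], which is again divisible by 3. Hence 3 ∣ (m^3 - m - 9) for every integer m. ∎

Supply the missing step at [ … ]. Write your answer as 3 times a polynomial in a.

3(9a^3 + 9a^2 + 2a - 3)

The residues treated are {0, 2}, so the missing case is m ≡ 1 (mod 3); write m = 3a+1.
Then (3a+1)^3 - (3a+1) - 9 = 27a^3 + 27a^2 + 6a - 9 = 3(9a^3 + 9a^2 + 2a - 3).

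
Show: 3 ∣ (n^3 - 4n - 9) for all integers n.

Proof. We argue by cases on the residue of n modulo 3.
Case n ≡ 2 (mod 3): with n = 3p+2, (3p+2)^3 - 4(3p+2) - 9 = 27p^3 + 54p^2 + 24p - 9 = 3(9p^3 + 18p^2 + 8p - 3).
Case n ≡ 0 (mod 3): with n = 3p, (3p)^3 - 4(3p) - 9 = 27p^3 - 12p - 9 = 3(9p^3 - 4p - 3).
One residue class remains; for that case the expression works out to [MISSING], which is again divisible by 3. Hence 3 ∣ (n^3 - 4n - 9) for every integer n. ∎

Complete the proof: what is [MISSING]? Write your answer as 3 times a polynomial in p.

Only n ≡ 1 (mod 3) is unaccounted for. Put n = 3p+1:
(3p+1)^3 - 4(3p+1) - 9 expands to 27p^3 + 27p^2 - 3p - 12,
and factoring out 3 leaves 3(9p^3 + 9p^2 - p - 4).

3(9p^3 + 9p^2 - p - 4)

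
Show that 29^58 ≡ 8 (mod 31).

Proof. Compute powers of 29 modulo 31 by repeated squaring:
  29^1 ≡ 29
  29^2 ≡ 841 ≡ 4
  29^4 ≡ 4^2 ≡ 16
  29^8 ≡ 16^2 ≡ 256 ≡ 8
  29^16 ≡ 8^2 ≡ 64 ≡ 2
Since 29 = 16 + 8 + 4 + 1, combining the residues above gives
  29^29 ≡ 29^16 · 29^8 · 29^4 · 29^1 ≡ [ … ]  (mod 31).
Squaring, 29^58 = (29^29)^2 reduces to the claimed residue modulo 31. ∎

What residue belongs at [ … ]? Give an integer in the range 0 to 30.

Multiply the listed residues: 2 · 8 · 16 · 29 = 16 → 256 → 7424.
Reducing modulo 31: 7424 = 239·31 + 15, so 29^29 ≡ 15.

15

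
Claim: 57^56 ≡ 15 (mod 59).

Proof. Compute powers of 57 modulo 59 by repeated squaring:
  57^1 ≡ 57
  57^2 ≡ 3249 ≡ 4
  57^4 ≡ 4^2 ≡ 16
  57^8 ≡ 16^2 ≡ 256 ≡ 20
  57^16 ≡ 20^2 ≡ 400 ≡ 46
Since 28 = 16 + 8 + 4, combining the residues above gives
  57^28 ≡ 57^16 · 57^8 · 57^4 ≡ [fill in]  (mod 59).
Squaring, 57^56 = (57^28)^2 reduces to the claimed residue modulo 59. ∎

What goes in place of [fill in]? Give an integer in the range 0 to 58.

57^16 · 57^8 · 57^4 ≡ 46 · 20 · 16 = 14720.
14720 mod 59 = 29, so 57^28 ≡ 29 (mod 59).

29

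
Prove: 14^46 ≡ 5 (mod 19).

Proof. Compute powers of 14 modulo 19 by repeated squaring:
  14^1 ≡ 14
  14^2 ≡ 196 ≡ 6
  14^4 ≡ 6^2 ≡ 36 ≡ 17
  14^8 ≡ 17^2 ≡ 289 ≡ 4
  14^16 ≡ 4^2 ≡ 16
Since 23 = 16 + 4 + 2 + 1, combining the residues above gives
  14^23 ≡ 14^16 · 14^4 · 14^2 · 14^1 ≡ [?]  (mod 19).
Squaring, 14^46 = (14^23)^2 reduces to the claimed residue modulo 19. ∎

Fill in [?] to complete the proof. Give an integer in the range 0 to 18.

10

14^16 · 14^4 · 14^2 · 14^1 ≡ 16 · 17 · 6 · 14 = 22848.
22848 mod 19 = 10, so 14^23 ≡ 10 (mod 19).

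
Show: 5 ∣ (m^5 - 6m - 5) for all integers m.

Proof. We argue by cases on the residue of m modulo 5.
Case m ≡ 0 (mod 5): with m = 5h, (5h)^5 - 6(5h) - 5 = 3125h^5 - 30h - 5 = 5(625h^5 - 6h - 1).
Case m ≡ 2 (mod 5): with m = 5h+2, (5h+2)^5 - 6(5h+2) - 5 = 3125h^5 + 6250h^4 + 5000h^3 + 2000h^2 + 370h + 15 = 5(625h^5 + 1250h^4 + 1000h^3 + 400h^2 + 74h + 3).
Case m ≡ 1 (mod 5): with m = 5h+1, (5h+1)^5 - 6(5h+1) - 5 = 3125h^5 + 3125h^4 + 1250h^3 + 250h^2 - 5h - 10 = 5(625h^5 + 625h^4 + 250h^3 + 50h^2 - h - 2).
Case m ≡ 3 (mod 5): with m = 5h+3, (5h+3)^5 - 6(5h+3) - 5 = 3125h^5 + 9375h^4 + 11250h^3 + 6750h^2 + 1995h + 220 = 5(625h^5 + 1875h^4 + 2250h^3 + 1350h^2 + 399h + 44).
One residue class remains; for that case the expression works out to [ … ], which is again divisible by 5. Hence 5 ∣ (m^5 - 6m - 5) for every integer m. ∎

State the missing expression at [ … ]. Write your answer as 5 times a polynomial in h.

5(625h^5 + 2500h^4 + 4000h^3 + 3200h^2 + 1274h + 199)

The residues treated are {0, 2, 1, 3}, so the missing case is m ≡ 4 (mod 5); write m = 5h+4.
Then (5h+4)^5 - 6(5h+4) - 5 = 3125h^5 + 12500h^4 + 20000h^3 + 16000h^2 + 6370h + 995 = 5(625h^5 + 2500h^4 + 4000h^3 + 3200h^2 + 1274h + 199).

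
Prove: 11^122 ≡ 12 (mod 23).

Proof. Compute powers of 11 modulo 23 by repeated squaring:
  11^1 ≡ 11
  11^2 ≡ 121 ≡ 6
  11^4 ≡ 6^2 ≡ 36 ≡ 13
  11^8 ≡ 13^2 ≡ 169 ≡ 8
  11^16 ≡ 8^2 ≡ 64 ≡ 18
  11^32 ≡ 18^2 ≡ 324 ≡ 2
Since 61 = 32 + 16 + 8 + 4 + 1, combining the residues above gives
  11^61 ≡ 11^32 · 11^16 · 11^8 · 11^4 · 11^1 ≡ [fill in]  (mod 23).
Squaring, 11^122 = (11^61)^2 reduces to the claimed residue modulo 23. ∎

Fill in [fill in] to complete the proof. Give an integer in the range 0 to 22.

Multiply the listed residues: 2 · 18 · 8 · 13 · 11 = 36 → 288 → 3744 → 41184.
Reducing modulo 23: 41184 = 1790·23 + 14, so 11^61 ≡ 14.

14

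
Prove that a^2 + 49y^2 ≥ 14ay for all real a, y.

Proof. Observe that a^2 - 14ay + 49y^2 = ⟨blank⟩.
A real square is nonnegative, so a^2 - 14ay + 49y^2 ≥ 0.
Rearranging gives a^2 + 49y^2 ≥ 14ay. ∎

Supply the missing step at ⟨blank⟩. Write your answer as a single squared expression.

(a - 7y)^2

The leading and trailing coefficients are 1^2 and 7^2, and 14 = 2·1·7, so the trinomial is (a - 7y)^2.
Hence a^2 - 14ay + 49y^2 ≥ 0.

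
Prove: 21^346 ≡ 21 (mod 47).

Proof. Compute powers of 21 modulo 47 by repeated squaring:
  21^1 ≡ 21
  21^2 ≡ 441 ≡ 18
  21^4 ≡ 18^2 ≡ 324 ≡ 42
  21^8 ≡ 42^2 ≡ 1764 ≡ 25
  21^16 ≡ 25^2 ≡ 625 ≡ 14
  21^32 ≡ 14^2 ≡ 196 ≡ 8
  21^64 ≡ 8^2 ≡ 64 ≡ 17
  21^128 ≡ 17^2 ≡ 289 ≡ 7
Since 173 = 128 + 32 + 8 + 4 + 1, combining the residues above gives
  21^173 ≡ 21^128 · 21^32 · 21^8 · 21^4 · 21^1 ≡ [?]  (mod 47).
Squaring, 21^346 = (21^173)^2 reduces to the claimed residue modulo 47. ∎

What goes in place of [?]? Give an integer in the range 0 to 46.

Multiply the listed residues: 7 · 8 · 25 · 42 · 21 = 56 → 1400 → 58800 → 1234800.
Reducing modulo 47: 1234800 = 26272·47 + 16, so 21^173 ≡ 16.

16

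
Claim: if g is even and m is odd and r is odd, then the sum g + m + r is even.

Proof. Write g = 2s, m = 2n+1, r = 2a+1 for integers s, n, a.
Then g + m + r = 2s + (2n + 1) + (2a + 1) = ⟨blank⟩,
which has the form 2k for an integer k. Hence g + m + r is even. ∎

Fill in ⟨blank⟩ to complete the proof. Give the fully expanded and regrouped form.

2(a + n + s + 1)

Expanding: 2s + (2n + 1) + (2a + 1) = 2a + 2n + 2s + 2.
Every term is even; pulling out the factor of 2 gives 2(a + n + s + 1).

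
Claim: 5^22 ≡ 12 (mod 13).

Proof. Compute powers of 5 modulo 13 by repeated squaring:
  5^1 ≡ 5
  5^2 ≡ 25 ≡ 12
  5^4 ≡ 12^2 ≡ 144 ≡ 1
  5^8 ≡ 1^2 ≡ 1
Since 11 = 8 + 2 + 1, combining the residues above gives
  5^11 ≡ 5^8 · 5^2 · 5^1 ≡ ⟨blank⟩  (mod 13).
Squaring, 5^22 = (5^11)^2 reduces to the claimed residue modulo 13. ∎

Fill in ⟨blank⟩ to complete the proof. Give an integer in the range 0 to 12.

8

5^8 · 5^2 · 5^1 ≡ 1 · 12 · 5 = 60.
60 mod 13 = 8, so 5^11 ≡ 8 (mod 13).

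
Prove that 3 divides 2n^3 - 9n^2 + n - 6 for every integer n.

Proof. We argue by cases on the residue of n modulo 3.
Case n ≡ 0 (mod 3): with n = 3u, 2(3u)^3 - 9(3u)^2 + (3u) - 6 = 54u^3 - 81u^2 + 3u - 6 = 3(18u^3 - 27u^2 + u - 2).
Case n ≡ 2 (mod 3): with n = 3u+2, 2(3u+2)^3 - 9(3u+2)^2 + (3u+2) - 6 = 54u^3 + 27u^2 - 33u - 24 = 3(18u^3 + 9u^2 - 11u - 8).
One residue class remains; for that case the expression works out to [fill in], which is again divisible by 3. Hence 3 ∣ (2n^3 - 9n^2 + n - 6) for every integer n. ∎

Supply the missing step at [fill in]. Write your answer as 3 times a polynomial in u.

The residues treated are {0, 2}, so the missing case is n ≡ 1 (mod 3); write n = 3u+1.
Then 2(3u+1)^3 - 9(3u+1)^2 + (3u+1) - 6 = 54u^3 - 27u^2 - 33u - 12 = 3(18u^3 - 9u^2 - 11u - 4).

3(18u^3 - 9u^2 - 11u - 4)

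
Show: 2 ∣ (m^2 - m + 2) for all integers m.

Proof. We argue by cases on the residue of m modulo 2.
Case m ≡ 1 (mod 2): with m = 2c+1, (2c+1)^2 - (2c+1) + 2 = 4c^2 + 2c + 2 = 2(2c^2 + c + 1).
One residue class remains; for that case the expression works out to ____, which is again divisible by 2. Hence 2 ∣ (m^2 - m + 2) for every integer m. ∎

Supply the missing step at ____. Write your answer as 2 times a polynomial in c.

2(2c^2 - c + 1)

The residues treated are {1}, so the missing case is m ≡ 0 (mod 2); write m = 2c.
Then (2c)^2 - (2c) + 2 = 4c^2 - 2c + 2 = 2(2c^2 - c + 1).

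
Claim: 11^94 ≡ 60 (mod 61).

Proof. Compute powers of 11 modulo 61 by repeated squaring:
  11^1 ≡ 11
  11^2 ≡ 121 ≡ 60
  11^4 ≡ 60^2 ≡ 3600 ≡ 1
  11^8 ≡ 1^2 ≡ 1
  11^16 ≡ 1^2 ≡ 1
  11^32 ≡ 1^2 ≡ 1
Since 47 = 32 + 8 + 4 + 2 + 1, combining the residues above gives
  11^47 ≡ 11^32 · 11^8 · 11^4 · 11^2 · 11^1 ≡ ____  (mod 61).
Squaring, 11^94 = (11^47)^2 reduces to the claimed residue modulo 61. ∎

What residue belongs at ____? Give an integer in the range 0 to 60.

Multiply the listed residues: 1 · 1 · 1 · 60 · 11 = 1 → 1 → 60 → 660.
Reducing modulo 61: 660 = 10·61 + 50, so 11^47 ≡ 50.

50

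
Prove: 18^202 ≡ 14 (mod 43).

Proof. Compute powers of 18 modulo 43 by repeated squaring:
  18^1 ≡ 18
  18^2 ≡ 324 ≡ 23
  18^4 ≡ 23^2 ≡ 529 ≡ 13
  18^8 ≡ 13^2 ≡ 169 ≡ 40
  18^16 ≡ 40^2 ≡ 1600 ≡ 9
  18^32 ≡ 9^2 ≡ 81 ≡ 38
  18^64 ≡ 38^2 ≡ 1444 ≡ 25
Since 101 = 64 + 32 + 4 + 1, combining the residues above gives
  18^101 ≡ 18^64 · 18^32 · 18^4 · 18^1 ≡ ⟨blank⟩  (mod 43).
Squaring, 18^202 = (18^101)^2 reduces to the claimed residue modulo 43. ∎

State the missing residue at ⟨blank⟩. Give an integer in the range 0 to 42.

18^64 · 18^32 · 18^4 · 18^1 ≡ 25 · 38 · 13 · 18 = 222300.
222300 mod 43 = 33, so 18^101 ≡ 33 (mod 43).

33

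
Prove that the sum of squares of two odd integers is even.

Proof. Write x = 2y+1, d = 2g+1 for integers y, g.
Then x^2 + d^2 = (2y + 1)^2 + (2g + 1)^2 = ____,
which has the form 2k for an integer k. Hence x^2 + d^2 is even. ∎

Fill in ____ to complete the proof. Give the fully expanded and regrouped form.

(2y + 1)^2 + (2g + 1)^2 = 4g^2 + 4g + 4y^2 + 4y + 2
= 2(2g^2 + 2g + 2y^2 + 2y + 1).
Since 2g^2 + 2g + 2y^2 + 2y + 1 is an integer, the sum of squares is of the form 2k for an integer k.

2(2g^2 + 2g + 2y^2 + 2y + 1)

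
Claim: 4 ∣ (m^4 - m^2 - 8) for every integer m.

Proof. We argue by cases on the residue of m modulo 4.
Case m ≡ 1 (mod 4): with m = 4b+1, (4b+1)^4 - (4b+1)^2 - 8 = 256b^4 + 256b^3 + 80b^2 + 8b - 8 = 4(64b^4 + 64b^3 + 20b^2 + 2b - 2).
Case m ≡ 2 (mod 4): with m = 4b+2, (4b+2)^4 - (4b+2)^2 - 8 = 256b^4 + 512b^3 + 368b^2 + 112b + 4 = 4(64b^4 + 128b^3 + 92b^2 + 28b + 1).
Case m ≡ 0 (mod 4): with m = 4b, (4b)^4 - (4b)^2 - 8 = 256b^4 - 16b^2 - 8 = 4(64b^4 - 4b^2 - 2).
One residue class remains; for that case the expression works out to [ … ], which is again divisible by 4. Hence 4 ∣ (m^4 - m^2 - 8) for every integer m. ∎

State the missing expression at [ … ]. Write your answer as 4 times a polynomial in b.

Only m ≡ 3 (mod 4) is unaccounted for. Put m = 4b+3:
(4b+3)^4 - (4b+3)^2 - 8 expands to 256b^4 + 768b^3 + 848b^2 + 408b + 64,
and factoring out 4 leaves 4(64b^4 + 192b^3 + 212b^2 + 102b + 16).

4(64b^4 + 192b^3 + 212b^2 + 102b + 16)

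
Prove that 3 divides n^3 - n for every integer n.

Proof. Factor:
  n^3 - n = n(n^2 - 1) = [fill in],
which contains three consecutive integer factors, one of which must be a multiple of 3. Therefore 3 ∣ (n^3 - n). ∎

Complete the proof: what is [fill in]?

(n - 1)n(n + 1)

n(n^2 - 1) = n(n - 1)(n + 1) = (n - 1)n(n + 1).
These three factors are consecutive integers, so their product is divisible by 3.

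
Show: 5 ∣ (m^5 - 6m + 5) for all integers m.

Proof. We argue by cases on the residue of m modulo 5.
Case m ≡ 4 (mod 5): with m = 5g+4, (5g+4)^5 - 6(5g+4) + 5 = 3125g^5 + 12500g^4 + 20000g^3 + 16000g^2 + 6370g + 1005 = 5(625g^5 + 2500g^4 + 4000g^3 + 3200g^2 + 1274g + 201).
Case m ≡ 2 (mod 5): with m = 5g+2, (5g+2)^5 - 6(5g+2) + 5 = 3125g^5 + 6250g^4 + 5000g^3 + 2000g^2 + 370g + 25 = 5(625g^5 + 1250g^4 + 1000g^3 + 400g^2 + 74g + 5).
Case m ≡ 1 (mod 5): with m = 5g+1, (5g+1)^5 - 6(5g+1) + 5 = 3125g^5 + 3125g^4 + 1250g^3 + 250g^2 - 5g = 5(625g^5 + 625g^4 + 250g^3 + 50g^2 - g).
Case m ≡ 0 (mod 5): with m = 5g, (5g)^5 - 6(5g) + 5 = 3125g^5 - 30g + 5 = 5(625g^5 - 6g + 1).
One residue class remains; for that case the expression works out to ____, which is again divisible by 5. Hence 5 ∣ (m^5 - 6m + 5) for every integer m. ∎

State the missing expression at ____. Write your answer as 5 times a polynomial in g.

5(625g^5 + 1875g^4 + 2250g^3 + 1350g^2 + 399g + 46)

Only m ≡ 3 (mod 5) is unaccounted for. Put m = 5g+3:
(5g+3)^5 - 6(5g+3) + 5 expands to 3125g^5 + 9375g^4 + 11250g^3 + 6750g^2 + 1995g + 230,
and factoring out 5 leaves 5(625g^5 + 1875g^4 + 2250g^3 + 1350g^2 + 399g + 46).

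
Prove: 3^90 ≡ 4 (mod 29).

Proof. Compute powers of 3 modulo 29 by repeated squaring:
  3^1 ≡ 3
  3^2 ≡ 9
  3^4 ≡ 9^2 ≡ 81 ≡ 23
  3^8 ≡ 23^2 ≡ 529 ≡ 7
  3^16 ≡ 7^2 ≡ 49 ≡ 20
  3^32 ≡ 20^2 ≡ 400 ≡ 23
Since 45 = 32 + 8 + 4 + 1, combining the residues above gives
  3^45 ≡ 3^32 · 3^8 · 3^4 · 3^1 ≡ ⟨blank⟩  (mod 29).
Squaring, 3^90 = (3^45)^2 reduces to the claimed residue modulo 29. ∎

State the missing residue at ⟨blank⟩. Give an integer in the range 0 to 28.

Multiply the listed residues: 23 · 7 · 23 · 3 = 161 → 3703 → 11109.
Reducing modulo 29: 11109 = 383·29 + 2, so 3^45 ≡ 2.

2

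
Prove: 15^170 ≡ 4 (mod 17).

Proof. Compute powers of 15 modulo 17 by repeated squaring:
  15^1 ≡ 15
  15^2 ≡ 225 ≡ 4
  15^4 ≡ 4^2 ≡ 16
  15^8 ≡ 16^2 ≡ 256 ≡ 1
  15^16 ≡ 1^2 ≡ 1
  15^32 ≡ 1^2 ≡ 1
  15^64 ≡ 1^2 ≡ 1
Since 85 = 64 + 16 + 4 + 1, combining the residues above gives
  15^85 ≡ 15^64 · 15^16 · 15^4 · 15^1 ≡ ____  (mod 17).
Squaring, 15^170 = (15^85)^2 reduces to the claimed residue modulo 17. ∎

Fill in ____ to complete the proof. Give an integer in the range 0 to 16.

2

15^64 · 15^16 · 15^4 · 15^1 ≡ 1 · 1 · 16 · 15 = 240.
240 mod 17 = 2, so 15^85 ≡ 2 (mod 17).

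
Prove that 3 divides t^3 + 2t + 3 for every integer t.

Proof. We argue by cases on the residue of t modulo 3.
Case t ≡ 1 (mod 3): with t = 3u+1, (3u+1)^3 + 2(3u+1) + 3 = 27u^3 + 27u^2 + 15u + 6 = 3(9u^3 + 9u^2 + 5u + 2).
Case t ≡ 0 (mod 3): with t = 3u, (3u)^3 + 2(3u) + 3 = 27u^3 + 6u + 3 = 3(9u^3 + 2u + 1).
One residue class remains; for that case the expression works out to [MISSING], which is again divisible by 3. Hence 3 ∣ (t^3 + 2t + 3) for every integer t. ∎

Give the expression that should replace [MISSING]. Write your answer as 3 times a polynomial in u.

The residues treated are {1, 0}, so the missing case is t ≡ 2 (mod 3); write t = 3u+2.
Then (3u+2)^3 + 2(3u+2) + 3 = 27u^3 + 54u^2 + 42u + 15 = 3(9u^3 + 18u^2 + 14u + 5).

3(9u^3 + 18u^2 + 14u + 5)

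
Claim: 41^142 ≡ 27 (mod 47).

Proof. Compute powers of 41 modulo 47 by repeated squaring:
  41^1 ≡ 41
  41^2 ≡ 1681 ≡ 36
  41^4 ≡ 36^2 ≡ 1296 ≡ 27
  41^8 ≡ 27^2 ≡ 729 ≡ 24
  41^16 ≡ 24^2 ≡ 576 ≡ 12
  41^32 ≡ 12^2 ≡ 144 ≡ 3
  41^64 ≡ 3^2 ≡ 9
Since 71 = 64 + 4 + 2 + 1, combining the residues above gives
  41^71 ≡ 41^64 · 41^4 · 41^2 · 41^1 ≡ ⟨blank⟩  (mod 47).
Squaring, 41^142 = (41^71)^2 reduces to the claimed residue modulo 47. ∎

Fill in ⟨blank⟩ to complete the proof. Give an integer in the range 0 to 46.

Multiply the listed residues: 9 · 27 · 36 · 41 = 243 → 8748 → 358668.
Reducing modulo 47: 358668 = 7631·47 + 11, so 41^71 ≡ 11.

11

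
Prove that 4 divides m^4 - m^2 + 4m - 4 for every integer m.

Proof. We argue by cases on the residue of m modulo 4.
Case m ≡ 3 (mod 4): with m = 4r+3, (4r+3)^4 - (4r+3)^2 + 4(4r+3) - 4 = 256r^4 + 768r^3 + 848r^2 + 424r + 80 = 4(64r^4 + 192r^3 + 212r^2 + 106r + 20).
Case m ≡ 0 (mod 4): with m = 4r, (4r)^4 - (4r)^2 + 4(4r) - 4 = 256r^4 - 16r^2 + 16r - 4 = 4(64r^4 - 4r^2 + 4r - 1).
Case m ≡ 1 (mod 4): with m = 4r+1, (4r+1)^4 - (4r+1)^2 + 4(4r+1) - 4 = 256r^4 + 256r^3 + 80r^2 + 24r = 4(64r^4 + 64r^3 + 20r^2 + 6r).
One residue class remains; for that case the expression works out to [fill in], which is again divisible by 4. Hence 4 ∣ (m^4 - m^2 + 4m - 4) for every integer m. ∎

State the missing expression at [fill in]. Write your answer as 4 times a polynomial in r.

4(64r^4 + 128r^3 + 92r^2 + 32r + 4)

The residues treated are {3, 0, 1}, so the missing case is m ≡ 2 (mod 4); write m = 4r+2.
Then (4r+2)^4 - (4r+2)^2 + 4(4r+2) - 4 = 256r^4 + 512r^3 + 368r^2 + 128r + 16 = 4(64r^4 + 128r^3 + 92r^2 + 32r + 4).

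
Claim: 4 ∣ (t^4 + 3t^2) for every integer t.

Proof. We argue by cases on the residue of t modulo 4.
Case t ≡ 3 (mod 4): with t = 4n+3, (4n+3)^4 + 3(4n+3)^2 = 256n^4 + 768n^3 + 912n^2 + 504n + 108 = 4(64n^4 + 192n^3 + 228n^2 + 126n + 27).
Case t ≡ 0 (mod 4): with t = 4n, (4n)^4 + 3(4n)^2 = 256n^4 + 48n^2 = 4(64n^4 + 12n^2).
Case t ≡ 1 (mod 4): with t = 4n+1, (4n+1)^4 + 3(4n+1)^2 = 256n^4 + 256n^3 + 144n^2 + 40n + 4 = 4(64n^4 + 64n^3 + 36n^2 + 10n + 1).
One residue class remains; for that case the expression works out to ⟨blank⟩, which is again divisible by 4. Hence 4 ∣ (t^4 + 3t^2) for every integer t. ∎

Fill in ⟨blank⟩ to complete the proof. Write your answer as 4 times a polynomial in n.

The residues treated are {3, 0, 1}, so the missing case is t ≡ 2 (mod 4); write t = 4n+2.
Then (4n+2)^4 + 3(4n+2)^2 = 256n^4 + 512n^3 + 432n^2 + 176n + 28 = 4(64n^4 + 128n^3 + 108n^2 + 44n + 7).

4(64n^4 + 128n^3 + 108n^2 + 44n + 7)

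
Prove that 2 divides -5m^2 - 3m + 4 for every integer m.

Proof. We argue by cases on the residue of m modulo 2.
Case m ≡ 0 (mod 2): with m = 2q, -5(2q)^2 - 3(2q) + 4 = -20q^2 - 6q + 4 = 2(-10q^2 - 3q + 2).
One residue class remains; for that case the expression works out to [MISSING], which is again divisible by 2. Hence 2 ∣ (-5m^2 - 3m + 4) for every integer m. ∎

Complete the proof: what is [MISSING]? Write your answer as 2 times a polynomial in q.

2(-10q^2 - 13q - 2)

The residues treated are {0}, so the missing case is m ≡ 1 (mod 2); write m = 2q+1.
Then -5(2q+1)^2 - 3(2q+1) + 4 = -20q^2 - 26q - 4 = 2(-10q^2 - 13q - 2).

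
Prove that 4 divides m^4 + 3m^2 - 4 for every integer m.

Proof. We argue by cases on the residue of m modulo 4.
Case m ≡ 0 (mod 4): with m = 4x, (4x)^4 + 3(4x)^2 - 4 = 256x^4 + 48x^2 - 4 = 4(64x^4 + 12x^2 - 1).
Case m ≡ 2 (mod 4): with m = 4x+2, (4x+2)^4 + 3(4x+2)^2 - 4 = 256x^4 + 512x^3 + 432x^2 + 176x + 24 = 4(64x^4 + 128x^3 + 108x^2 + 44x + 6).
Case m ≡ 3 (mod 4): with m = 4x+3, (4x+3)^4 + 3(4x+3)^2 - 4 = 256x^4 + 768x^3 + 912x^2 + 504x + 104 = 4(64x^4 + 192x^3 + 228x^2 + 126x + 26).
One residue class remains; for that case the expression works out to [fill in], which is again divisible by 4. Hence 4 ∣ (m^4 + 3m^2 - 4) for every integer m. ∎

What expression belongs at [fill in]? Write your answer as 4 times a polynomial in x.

4(64x^4 + 64x^3 + 36x^2 + 10x)

Only m ≡ 1 (mod 4) is unaccounted for. Put m = 4x+1:
(4x+1)^4 + 3(4x+1)^2 - 4 expands to 256x^4 + 256x^3 + 144x^2 + 40x,
and factoring out 4 leaves 4(64x^4 + 64x^3 + 36x^2 + 10x).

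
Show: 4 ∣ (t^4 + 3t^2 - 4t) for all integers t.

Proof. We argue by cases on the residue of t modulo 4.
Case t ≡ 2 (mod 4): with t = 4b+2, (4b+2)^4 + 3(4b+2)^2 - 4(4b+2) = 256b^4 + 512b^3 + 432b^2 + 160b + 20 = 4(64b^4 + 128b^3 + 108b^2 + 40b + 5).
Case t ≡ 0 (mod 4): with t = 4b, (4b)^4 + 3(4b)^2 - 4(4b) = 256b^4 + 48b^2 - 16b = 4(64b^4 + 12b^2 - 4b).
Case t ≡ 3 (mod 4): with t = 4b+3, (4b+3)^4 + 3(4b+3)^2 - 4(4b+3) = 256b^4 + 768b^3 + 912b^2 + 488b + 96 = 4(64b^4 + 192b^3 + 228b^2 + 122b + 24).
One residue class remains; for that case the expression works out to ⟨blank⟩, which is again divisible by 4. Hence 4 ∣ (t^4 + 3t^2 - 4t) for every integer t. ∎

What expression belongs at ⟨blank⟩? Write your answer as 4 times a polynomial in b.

Only t ≡ 1 (mod 4) is unaccounted for. Put t = 4b+1:
(4b+1)^4 + 3(4b+1)^2 - 4(4b+1) expands to 256b^4 + 256b^3 + 144b^2 + 24b,
and factoring out 4 leaves 4(64b^4 + 64b^3 + 36b^2 + 6b).

4(64b^4 + 64b^3 + 36b^2 + 6b)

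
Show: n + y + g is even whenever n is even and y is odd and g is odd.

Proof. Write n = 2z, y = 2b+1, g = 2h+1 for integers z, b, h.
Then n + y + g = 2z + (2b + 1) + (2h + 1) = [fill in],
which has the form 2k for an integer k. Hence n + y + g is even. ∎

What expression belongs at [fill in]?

2(b + h + z + 1)

Expanding: 2z + (2b + 1) + (2h + 1) = 2b + 2h + 2z + 2.
Every term is even; pulling out the factor of 2 gives 2(b + h + z + 1).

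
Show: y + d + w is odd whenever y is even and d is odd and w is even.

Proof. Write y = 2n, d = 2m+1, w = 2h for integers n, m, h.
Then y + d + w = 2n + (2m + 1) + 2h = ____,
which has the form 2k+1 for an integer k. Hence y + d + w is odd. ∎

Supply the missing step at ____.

2(h + m + n) + 1

Expanding: 2n + (2m + 1) + 2h = 2h + 2m + 2n + 1.
Every term except the constant is even, so this is 2(h + m + n) + 1,
and h + m + n ∈ ℤ gives the required form.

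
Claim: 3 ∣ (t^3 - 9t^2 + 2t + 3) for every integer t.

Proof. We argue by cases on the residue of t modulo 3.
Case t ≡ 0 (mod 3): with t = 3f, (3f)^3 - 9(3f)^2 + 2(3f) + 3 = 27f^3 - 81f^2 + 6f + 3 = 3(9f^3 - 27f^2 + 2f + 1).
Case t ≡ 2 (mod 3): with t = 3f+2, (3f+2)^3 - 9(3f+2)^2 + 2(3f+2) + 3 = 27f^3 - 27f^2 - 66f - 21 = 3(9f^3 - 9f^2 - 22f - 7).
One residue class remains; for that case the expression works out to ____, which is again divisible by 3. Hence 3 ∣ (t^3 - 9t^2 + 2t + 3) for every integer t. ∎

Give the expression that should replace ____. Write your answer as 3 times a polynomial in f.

3(9f^3 - 18f^2 - 13f - 1)

Only t ≡ 1 (mod 3) is unaccounted for. Put t = 3f+1:
(3f+1)^3 - 9(3f+1)^2 + 2(3f+1) + 3 expands to 27f^3 - 54f^2 - 39f - 3,
and factoring out 3 leaves 3(9f^3 - 18f^2 - 13f - 1).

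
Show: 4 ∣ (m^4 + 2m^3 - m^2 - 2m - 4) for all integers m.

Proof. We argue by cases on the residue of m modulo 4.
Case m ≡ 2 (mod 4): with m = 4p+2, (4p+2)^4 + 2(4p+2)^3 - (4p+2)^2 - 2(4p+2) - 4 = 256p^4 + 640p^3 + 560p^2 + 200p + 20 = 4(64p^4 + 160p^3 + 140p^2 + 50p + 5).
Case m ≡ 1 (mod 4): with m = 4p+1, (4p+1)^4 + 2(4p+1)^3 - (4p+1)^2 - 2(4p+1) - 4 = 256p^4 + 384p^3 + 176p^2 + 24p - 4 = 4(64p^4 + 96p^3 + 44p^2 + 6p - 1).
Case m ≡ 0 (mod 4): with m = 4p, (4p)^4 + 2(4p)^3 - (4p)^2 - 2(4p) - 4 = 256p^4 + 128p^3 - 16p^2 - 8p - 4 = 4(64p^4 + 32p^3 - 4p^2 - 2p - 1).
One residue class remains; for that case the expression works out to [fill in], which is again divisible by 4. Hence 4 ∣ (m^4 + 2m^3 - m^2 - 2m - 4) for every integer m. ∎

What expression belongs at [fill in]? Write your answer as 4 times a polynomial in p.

Only m ≡ 3 (mod 4) is unaccounted for. Put m = 4p+3:
(4p+3)^4 + 2(4p+3)^3 - (4p+3)^2 - 2(4p+3) - 4 expands to 256p^4 + 896p^3 + 1136p^2 + 616p + 116,
and factoring out 4 leaves 4(64p^4 + 224p^3 + 284p^2 + 154p + 29).

4(64p^4 + 224p^3 + 284p^2 + 154p + 29)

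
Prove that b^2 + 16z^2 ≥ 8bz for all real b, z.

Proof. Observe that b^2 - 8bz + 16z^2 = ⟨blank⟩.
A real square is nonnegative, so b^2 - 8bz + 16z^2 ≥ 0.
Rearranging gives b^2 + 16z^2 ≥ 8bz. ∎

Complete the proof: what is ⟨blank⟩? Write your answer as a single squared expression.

(b - 4z)^2

b^2 - 8bz + 16z^2 is a perfect-square trinomial: the outer terms are (b)^2 and (4z)^2, and the cross term is -2·b·4z.
So b^2 - 8bz + 16z^2 = (b - 4z)^2 ≥ 0.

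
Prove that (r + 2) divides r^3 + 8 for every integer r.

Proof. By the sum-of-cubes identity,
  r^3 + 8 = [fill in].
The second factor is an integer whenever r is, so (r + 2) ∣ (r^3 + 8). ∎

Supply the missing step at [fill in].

Polynomial division of r^3 + 8 by r + 2 leaves remainder 0 and quotient r^2 - 2r + 4.
Hence r^3 + 8 = (r + 2)(r^2 - 2r + 4).

(r + 2)(r^2 - 2r + 4)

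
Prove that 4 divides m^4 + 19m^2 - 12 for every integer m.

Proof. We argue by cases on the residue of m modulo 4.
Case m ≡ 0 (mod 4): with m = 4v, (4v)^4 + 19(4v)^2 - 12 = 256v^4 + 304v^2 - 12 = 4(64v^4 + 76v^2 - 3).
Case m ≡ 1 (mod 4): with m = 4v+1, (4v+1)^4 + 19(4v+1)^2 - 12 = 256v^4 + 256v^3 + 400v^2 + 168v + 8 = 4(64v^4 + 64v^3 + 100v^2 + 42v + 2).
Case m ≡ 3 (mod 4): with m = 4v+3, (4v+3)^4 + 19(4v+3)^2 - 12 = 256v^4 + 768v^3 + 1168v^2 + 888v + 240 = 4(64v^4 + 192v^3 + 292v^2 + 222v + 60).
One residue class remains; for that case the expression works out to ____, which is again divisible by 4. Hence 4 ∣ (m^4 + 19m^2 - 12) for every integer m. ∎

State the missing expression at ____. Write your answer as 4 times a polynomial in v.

4(64v^4 + 128v^3 + 172v^2 + 108v + 20)

The residues treated are {0, 1, 3}, so the missing case is m ≡ 2 (mod 4); write m = 4v+2.
Then (4v+2)^4 + 19(4v+2)^2 - 12 = 256v^4 + 512v^3 + 688v^2 + 432v + 80 = 4(64v^4 + 128v^3 + 172v^2 + 108v + 20).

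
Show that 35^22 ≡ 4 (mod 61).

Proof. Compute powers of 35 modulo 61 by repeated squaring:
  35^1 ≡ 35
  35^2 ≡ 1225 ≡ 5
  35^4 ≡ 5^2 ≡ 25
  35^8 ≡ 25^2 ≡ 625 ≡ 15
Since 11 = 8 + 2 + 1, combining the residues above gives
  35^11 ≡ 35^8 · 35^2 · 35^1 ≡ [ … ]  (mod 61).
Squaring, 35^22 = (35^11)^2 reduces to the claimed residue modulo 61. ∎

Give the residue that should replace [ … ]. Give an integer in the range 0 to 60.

2

Multiply the listed residues: 15 · 5 · 35 = 75 → 2625.
Reducing modulo 61: 2625 = 43·61 + 2, so 35^11 ≡ 2.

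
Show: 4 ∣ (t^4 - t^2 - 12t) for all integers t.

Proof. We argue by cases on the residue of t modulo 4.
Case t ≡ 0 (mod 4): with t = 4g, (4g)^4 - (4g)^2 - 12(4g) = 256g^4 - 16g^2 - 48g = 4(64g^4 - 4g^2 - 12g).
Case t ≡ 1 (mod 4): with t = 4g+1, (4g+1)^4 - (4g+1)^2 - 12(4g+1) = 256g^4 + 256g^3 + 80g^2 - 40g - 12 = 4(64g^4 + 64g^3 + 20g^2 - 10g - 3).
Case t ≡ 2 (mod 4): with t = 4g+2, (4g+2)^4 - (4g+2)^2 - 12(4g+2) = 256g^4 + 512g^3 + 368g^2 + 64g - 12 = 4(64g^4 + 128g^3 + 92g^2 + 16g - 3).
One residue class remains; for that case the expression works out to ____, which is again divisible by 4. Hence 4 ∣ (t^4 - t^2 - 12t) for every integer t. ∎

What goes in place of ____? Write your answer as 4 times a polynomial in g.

Only t ≡ 3 (mod 4) is unaccounted for. Put t = 4g+3:
(4g+3)^4 - (4g+3)^2 - 12(4g+3) expands to 256g^4 + 768g^3 + 848g^2 + 360g + 36,
and factoring out 4 leaves 4(64g^4 + 192g^3 + 212g^2 + 90g + 9).

4(64g^4 + 192g^3 + 212g^2 + 90g + 9)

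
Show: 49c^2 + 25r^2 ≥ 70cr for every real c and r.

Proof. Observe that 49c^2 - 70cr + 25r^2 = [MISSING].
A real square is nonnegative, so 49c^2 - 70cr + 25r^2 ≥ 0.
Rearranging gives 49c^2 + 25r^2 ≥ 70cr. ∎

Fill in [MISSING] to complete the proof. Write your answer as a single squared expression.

49c^2 - 70cr + 25r^2 is a perfect-square trinomial: the outer terms are (7c)^2 and (5r)^2, and the cross term is -2·7c·5r.
So 49c^2 - 70cr + 25r^2 = (7c - 5r)^2 ≥ 0.

(7c - 5r)^2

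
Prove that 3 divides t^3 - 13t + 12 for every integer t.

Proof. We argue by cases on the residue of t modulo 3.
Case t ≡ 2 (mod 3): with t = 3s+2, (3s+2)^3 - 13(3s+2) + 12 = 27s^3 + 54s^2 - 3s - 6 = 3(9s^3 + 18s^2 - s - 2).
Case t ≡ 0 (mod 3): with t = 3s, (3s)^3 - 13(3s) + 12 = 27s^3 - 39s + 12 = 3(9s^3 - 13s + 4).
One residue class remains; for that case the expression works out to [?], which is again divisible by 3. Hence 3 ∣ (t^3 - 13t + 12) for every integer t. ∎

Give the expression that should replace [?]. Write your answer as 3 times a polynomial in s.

3(9s^3 + 9s^2 - 10s)

The residues treated are {2, 0}, so the missing case is t ≡ 1 (mod 3); write t = 3s+1.
Then (3s+1)^3 - 13(3s+1) + 12 = 27s^3 + 27s^2 - 30s = 3(9s^3 + 9s^2 - 10s).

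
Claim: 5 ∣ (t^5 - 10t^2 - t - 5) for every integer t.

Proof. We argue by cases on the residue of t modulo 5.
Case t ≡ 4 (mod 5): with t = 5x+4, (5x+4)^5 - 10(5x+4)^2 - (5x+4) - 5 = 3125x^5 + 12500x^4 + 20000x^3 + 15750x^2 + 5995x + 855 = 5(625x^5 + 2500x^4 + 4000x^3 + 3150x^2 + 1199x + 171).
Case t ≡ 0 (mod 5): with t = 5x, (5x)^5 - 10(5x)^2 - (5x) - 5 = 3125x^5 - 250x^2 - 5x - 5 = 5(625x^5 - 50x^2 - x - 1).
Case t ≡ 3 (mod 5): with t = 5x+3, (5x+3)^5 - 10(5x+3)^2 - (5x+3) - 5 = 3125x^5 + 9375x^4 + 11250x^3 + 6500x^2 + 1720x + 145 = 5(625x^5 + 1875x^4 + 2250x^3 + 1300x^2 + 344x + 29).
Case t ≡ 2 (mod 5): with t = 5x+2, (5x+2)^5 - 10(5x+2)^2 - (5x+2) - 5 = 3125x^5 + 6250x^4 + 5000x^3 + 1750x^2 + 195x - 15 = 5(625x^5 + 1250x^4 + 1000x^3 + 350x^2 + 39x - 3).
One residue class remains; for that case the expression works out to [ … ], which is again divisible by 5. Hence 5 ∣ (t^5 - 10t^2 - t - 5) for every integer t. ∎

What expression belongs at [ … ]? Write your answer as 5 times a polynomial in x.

The residues treated are {4, 0, 3, 2}, so the missing case is t ≡ 1 (mod 5); write t = 5x+1.
Then (5x+1)^5 - 10(5x+1)^2 - (5x+1) - 5 = 3125x^5 + 3125x^4 + 1250x^3 - 80x - 15 = 5(625x^5 + 625x^4 + 250x^3 - 16x - 3).

5(625x^5 + 625x^4 + 250x^3 - 16x - 3)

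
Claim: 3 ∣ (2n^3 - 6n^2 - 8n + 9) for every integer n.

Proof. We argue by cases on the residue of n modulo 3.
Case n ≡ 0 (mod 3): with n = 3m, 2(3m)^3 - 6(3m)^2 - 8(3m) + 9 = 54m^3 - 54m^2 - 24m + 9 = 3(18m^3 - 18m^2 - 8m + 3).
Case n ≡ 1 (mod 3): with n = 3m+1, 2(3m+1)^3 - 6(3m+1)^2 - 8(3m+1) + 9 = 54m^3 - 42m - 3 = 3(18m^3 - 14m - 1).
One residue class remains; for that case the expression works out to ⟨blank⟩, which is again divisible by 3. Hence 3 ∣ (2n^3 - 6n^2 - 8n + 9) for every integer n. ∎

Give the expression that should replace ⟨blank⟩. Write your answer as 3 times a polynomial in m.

3(18m^3 + 18m^2 - 8m - 5)

The residues treated are {0, 1}, so the missing case is n ≡ 2 (mod 3); write n = 3m+2.
Then 2(3m+2)^3 - 6(3m+2)^2 - 8(3m+2) + 9 = 54m^3 + 54m^2 - 24m - 15 = 3(18m^3 + 18m^2 - 8m - 5).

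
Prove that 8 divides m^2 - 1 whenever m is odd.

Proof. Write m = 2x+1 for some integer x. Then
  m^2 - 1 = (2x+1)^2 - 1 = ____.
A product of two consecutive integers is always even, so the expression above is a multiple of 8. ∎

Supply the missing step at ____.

(2x+1)^2 - 1 = 4x^2 + 4x + 1 - 1 = 4x^2 + 4x = 4x(x+1).
Since x and x+1 are consecutive, x(x+1) is even, and 4·(even) is a multiple of 8.

4x(x + 1)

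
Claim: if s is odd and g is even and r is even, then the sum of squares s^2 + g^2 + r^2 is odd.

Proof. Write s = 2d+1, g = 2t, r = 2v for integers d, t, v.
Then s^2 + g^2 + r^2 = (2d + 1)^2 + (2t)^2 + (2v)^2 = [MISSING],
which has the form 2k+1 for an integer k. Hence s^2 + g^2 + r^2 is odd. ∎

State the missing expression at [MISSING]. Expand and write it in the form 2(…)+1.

Expanding: (2d + 1)^2 + (2t)^2 + (2v)^2 = 4d^2 + 4d + 4t^2 + 4v^2 + 1.
Every term except the constant is even, so this is 2(2d^2 + 2d + 2t^2 + 2v^2) + 1,
and 2d^2 + 2d + 2t^2 + 2v^2 ∈ ℤ gives the required form.

2(2d^2 + 2d + 2t^2 + 2v^2) + 1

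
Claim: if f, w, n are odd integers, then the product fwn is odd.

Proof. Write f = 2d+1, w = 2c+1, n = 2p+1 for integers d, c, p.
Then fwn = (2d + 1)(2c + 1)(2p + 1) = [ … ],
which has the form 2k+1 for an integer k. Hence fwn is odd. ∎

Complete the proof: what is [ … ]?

2(4cdp + 2cd + 2cp + c + 2dp + d + p) + 1

(2d + 1)(2c + 1)(2p + 1) = 8cdp + 4cd + 4cp + 2c + 4dp + 2d + 2p + 1
= 2(4cdp + 2cd + 2cp + c + 2dp + d + p) + 1.
Since 4cdp + 2cd + 2cp + c + 2dp + d + p is an integer, the product is of the form 2k+1 for an integer k.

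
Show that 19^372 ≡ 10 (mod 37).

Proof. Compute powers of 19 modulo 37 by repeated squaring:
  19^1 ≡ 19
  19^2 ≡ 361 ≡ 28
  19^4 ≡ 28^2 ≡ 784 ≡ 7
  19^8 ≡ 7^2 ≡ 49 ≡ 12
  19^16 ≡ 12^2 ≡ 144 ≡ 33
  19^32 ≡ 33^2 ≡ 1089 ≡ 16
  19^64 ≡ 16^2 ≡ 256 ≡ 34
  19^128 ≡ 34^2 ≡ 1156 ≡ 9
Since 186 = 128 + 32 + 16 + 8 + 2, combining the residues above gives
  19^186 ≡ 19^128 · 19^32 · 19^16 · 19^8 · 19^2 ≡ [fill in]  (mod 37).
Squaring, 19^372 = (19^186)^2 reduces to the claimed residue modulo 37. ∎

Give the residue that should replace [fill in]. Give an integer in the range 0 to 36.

19^128 · 19^32 · 19^16 · 19^8 · 19^2 ≡ 9 · 16 · 33 · 12 · 28 = 1596672.
1596672 mod 37 = 11, so 19^186 ≡ 11 (mod 37).

11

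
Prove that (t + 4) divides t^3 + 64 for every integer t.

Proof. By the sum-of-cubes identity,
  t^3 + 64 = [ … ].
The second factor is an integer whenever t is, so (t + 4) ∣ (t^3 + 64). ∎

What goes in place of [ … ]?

Polynomial division of t^3 + 64 by t + 4 leaves remainder 0 and quotient t^2 - 4t + 16.
Hence t^3 + 64 = (t + 4)(t^2 - 4t + 16).

(t + 4)(t^2 - 4t + 16)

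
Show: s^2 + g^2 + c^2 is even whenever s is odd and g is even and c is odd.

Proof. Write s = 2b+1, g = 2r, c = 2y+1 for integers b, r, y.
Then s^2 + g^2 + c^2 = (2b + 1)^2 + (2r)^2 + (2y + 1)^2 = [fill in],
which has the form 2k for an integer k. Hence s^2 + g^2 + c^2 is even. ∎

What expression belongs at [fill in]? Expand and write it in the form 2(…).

2(2b^2 + 2b + 2r^2 + 2y^2 + 2y + 1)

(2b + 1)^2 + (2r)^2 + (2y + 1)^2 = 4b^2 + 4b + 4r^2 + 4y^2 + 4y + 2
= 2(2b^2 + 2b + 2r^2 + 2y^2 + 2y + 1).
Since 2b^2 + 2b + 2r^2 + 2y^2 + 2y + 1 is an integer, the sum of squares is of the form 2k for an integer k.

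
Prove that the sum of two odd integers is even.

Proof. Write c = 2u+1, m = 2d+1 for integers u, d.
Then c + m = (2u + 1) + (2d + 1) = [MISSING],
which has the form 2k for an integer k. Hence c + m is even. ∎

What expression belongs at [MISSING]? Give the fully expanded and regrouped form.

2(d + u + 1)

Expanding: (2u + 1) + (2d + 1) = 2d + 2u + 2.
Every term is even; pulling out the factor of 2 gives 2(d + u + 1).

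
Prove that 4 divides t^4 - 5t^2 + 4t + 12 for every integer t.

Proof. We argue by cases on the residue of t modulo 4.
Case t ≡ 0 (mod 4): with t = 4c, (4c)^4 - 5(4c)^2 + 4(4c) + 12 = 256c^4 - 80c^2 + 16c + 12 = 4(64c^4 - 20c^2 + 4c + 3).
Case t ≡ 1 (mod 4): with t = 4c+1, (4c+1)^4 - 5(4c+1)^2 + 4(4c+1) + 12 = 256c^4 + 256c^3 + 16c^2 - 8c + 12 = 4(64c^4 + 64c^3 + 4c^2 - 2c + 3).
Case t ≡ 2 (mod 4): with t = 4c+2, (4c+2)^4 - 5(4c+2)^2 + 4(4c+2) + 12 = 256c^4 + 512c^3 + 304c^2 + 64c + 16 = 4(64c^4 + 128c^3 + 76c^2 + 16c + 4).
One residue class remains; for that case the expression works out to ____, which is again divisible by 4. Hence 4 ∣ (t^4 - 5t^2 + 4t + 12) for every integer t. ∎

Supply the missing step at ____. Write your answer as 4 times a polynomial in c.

4(64c^4 + 192c^3 + 196c^2 + 82c + 15)

The residues treated are {0, 1, 2}, so the missing case is t ≡ 3 (mod 4); write t = 4c+3.
Then (4c+3)^4 - 5(4c+3)^2 + 4(4c+3) + 12 = 256c^4 + 768c^3 + 784c^2 + 328c + 60 = 4(64c^4 + 192c^3 + 196c^2 + 82c + 15).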